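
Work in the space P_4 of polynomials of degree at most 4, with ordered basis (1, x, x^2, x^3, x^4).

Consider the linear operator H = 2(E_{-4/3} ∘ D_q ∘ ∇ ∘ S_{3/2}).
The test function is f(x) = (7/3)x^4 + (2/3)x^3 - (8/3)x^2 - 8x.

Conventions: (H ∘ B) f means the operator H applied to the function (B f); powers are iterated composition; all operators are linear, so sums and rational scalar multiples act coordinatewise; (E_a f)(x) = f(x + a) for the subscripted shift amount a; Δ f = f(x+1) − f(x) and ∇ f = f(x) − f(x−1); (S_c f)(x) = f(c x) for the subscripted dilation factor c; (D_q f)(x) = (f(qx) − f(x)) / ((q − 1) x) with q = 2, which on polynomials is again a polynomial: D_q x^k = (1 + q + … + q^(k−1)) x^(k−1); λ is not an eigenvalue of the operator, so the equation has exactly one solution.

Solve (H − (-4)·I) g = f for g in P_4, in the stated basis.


the result is g(x) = (7/12)x^4 + (1/6)x^3 - (4033/96)x^2 + (8467/64)x - 2061/128

write g with unknown coordinates in the stated basis and equate coefficients in (H − (-4)·I) g = f
solving from the highest basis element down gives g = (7/12)x^4 + (1/6)x^3 - (4033/96)x^2 + (8467/64)x - 2061/128
check: H g = (1323/8)x^2 - (8595/16)x + 2061/32
so H g − (-4)·g = (7/3)x^4 + (2/3)x^3 - (8/3)x^2 - 8x = f ✓


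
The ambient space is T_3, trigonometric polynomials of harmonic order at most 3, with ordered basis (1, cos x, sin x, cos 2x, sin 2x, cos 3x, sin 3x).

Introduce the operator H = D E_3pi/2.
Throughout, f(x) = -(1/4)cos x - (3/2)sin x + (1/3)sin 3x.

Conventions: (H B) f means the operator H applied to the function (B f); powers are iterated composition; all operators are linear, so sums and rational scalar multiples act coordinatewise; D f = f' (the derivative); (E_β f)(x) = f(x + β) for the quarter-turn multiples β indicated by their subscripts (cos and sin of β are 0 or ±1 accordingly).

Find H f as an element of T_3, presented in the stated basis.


E_3pi/2 f = (3/2)cos x - (1/4)sin x + (1/3)cos 3x
D E_3pi/2 f = -(1/4)cos x - (3/2)sin x - sin 3x

the result is g(x) = -(1/4)cos x - (3/2)sin x - sin 3x


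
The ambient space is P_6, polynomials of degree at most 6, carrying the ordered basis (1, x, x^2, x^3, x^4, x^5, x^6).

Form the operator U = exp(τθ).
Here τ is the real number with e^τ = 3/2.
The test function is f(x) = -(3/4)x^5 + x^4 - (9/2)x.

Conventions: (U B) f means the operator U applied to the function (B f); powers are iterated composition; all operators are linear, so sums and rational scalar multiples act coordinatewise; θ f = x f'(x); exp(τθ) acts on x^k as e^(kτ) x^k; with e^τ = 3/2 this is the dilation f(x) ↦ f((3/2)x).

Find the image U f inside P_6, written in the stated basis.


exp(τθ) x^k = e^(kτ) x^k; with e^τ = 3/2 this sends x^k to (3/2)^k x^k
x ↦ 3/2 x
x^4 ↦ 81/16 x^4
x^5 ↦ 243/32 x^5
applying this coordinatewise to f: exp(τθ) f = -(729/128)x^5 + (81/16)x^4 - (27/4)x

the result is g(x) = -(729/128)x^5 + (81/16)x^4 - (27/4)x


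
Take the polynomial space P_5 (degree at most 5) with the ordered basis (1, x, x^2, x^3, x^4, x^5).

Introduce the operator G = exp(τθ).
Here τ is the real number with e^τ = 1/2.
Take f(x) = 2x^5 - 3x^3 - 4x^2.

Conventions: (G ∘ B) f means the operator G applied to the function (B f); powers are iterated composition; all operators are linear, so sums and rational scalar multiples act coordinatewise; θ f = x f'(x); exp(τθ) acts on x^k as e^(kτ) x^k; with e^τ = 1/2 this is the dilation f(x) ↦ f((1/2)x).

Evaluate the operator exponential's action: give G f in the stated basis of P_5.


exp(τθ) x^k = e^(kτ) x^k; with e^τ = 1/2 this sends x^k to (1/2)^k x^k
x^2 ↦ 1/4 x^2
x^3 ↦ 1/8 x^3
x^5 ↦ 1/32 x^5
applying this coordinatewise to f: exp(τθ) f = (1/16)x^5 - (3/8)x^3 - x^2

the result is g(x) = (1/16)x^5 - (3/8)x^3 - x^2


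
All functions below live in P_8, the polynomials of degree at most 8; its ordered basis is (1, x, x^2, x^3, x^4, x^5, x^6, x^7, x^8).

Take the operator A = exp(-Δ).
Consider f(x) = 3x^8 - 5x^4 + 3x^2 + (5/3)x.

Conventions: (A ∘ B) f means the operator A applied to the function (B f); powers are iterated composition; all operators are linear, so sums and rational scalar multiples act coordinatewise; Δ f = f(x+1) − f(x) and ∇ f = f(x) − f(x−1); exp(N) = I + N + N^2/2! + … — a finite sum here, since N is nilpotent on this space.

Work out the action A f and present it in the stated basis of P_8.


order-1 term: -24x^7 - 84x^6 - 168x^5 - 210x^4 - 148x^3 - 54x^2 - 10x - 8/3
order-2 term: 84x^6 + 504x^5 + 1470x^4 + 2520x^3 + 2574x^2 + 1452x + 349
order-3 term: -168x^5 - 1260x^4 - 4200x^3 - 7560x^2 - 7204x - 2868
order-4 term: 210x^4 + 1680x^3 + 5460x^2 + 8400x + 5098
order-5 term: -168x^3 - 1260x^2 - 3360x - 3150
order-6 term: 84x^2 + 504x + 798
order-7 term: -24x - 84
order-8 term: 3
the series for exp(-Δ) f terminates at order 8
exp(-Δ) f = 3x^8 - 24x^7 + 168x^5 + 205x^4 - 316x^3 - 753x^2 - (721/3)x + 430/3

g(x) = 3x^8 - 24x^7 + 168x^5 + 205x^4 - 316x^3 - 753x^2 - (721/3)x + 430/3


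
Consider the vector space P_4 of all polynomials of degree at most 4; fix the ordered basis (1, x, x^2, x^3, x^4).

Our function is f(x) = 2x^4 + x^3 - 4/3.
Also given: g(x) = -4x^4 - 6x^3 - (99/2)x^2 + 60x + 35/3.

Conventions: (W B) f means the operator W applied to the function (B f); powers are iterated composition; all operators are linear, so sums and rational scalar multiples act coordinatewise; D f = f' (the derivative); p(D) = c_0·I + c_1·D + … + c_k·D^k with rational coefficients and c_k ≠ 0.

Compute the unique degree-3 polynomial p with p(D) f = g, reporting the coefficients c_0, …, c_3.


c_0 = -2, c_1 = -1/2, c_2 = -2, c_3 = 3/2

D^0 f = 2x^4 + x^3 - 4/3
D^1 f = 8x^3 + 3x^2
D^2 f = 24x^2 + 6x
D^3 f = 48x + 6
matching coefficients of g against c_0 f + c_1 Df + … from the top degree down determines the c_i
solution: c_0 = -2, c_1 = -1/2, c_2 = -2, c_3 = 3/2


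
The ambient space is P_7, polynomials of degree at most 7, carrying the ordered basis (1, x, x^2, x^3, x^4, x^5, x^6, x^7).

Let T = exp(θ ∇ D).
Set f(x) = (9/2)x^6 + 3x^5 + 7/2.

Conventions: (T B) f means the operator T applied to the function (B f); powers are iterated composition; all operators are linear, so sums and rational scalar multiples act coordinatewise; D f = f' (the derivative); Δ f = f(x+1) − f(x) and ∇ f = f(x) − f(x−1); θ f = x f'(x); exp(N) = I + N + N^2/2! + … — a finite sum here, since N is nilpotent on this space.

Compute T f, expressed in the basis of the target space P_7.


the result is g(x) = (9/2)x^6 + 3x^5 + 540x^4 - 630x^3 + 6840x^2 - 5205x + 7/2

order-1 term: 540x^4 - 630x^3 + 360x^2 - 75x
order-2 term: 6480x^2 - 5130x
the series for exp(θ ∇ D) f terminates at order 2
exp(θ ∇ D) f = (9/2)x^6 + 3x^5 + 540x^4 - 630x^3 + 6840x^2 - 5205x + 7/2


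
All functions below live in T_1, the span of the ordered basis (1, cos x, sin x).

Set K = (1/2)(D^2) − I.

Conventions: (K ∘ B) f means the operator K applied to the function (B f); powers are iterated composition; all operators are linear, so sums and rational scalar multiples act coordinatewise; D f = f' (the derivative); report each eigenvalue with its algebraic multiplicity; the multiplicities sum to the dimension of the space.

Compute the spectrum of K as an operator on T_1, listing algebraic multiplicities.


image of 1: -1
image of cos x: -(3/2)cos x
image of sin x: -(3/2)sin x
the matrix is diagonal; its diagonal is (-1, -3/2, -3/2)
for a triangular matrix the eigenvalues are the diagonal entries, with algebraic multiplicity their repetition count

λ = -3/2 (multiplicity 2), λ = -1 (multiplicity 1)


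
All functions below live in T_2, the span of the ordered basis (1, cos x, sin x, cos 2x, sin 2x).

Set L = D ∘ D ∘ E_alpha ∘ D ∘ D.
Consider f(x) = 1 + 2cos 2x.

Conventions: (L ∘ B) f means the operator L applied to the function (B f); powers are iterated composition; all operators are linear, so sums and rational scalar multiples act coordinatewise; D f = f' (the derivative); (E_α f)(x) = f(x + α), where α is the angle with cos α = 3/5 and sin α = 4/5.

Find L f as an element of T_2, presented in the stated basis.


D f = -4sin 2x
D D f = -8cos 2x
E_alpha (D ∘ D) f = (56/25)cos 2x + (192/25)sin 2x
D E_alpha (D ∘ D) f = (384/25)cos 2x - (112/25)sin 2x
D D E_alpha (D ∘ D) f = -(224/25)cos 2x - (768/25)sin 2x

g(x) = -(224/25)cos 2x - (768/25)sin 2x


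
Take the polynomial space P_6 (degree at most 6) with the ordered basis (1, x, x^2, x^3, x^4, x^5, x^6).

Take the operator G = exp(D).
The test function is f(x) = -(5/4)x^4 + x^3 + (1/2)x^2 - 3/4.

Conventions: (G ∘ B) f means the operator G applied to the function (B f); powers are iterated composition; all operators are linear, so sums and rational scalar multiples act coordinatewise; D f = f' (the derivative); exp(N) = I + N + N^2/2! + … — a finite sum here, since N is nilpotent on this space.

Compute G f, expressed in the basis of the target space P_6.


order-1 term: -5x^3 + 3x^2 + x
order-2 term: -(15/2)x^2 + 3x + 1/2
order-3 term: -5x + 1
order-4 term: -5/4
the series for exp(D) f terminates at order 4
exp(D) f = -(5/4)x^4 - 4x^3 - 4x^2 - x - 1/2

g(x) = -(5/4)x^4 - 4x^3 - 4x^2 - x - 1/2


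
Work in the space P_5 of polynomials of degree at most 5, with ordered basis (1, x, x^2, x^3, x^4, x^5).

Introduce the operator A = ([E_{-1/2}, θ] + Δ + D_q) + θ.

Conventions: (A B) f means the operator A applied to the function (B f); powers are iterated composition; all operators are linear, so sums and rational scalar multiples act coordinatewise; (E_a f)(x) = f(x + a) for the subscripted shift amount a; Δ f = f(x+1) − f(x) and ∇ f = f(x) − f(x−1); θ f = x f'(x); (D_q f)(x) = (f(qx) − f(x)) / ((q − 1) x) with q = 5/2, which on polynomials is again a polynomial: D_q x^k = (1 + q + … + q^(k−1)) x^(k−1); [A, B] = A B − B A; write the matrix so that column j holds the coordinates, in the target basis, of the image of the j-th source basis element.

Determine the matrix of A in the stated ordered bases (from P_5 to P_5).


image of 1: 0
image of x: x + 3/2
image of x^2: 2x^2 + (9/2)x + 3/2
image of x^3: 3x^3 + (45/4)x^2 + (9/2)x + 5/8
image of x^4: 4x^4 + (219/8)x^3 + 9x^2 + (5/2)x + 5/4
image of x^5: 5x^5 + (1071/16)x^4 + 15x^3 + (25/4)x^2 + (25/4)x + 27/32
each image's coordinates form column j of the matrix

the matrix is [[0, 3/2, 3/2, 5/8, 5/4, 27/32]; [0, 1, 9/2, 9/2, 5/2, 25/4]; [0, 0, 2, 45/4, 9, 25/4]; [0, 0, 0, 3, 219/8, 15]; [0, 0, 0, 0, 4, 1071/16]; [0, 0, 0, 0, 0, 5]] (rows listed top to bottom)


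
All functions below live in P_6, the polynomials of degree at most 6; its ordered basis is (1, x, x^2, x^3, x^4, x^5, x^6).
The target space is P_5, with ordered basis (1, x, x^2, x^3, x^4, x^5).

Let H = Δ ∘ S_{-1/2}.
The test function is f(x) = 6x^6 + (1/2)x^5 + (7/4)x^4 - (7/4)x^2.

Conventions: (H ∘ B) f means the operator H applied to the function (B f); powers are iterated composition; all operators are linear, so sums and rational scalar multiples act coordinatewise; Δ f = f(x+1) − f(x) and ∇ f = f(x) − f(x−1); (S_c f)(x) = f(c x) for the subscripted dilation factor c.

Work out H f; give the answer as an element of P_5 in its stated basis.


the image equals g(x) = (9/16)x^5 + (85/64)x^4 + (69/32)x^3 + (61/32)x^2 + (3/64)x - 1/4

S_{-1/2} f = (3/32)x^6 - (1/64)x^5 + (7/64)x^4 - (7/16)x^2
Δ S_{-1/2} f = (9/16)x^5 + (85/64)x^4 + (69/32)x^3 + (61/32)x^2 + (3/64)x - 1/4


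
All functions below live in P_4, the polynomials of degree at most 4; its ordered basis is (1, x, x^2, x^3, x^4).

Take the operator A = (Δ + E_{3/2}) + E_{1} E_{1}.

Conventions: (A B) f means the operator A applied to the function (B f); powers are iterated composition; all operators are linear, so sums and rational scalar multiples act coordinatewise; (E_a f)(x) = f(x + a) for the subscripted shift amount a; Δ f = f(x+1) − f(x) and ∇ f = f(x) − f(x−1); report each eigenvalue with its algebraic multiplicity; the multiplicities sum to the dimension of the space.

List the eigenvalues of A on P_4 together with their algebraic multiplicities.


λ = 2 (multiplicity 5)

image of 1: 2
image of x: 2x + 9/2
image of x^2: 2x^2 + 9x + 29/4
image of x^3: 2x^3 + (27/2)x^2 + (87/4)x + 99/8
image of x^4: 2x^4 + 18x^3 + (87/2)x^2 + (99/2)x + 353/16
the matrix is upper triangular; its diagonal is (2, 2, 2, 2, 2)
for a triangular matrix the eigenvalues are the diagonal entries, with algebraic multiplicity their repetition count


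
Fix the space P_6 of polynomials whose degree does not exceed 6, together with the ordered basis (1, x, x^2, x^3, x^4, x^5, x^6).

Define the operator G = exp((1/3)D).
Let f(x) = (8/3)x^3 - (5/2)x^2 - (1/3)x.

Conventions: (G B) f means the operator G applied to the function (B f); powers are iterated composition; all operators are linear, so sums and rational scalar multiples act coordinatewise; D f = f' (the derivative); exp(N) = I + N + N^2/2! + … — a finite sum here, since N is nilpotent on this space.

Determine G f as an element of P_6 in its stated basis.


order-1 term: (8/3)x^2 - (5/3)x - 1/9
order-2 term: (8/9)x - 5/18
order-3 term: 8/81
the series for exp((1/3)D) f terminates at order 3
exp((1/3)D) f = (8/3)x^3 + (1/6)x^2 - (10/9)x - 47/162

the image equals g(x) = (8/3)x^3 + (1/6)x^2 - (10/9)x - 47/162


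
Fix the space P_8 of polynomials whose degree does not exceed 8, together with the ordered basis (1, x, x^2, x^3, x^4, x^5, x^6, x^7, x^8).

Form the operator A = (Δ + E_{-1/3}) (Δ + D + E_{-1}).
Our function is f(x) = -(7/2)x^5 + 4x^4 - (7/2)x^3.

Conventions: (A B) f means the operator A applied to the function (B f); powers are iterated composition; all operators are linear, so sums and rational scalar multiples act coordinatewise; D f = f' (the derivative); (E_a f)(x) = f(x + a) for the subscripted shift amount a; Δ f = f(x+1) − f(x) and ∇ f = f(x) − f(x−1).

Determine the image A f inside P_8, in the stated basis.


the image equals g(x) = -(7/2)x^5 - (151/6)x^4 - (2383/18)x^3 - (10865/54)x^2 - (21658/81)x - 14626/243

Δ f = -(35/2)x^4 - 19x^3 - (43/2)x^2 - 12x - 3
D f = -(35/2)x^4 + 16x^3 - (21/2)x^2
E_{-1} f = -(7/2)x^5 + (43/2)x^4 - (109/2)x^3 + (139/2)x^2 - 44x + 11
(Δ + D + E_{-1}) f = -(7/2)x^5 - (27/2)x^4 - (115/2)x^3 + (75/2)x^2 - 56x + 8
Δ (Δ + D + E_{-1}) f = -(35/2)x^4 - 89x^3 - (577/2)x^2 - 169x - 93
E_{-1/3} (Δ + D + E_{-1}) f = -(7/2)x^5 - (23/3)x^4 - (781/18)x^3 + (2357/27)x^2 - (7969/81)x + 7973/243
(Δ + E_{-1/3}) (Δ + D + E_{-1}) f = -(7/2)x^5 - (151/6)x^4 - (2383/18)x^3 - (10865/54)x^2 - (21658/81)x - 14626/243


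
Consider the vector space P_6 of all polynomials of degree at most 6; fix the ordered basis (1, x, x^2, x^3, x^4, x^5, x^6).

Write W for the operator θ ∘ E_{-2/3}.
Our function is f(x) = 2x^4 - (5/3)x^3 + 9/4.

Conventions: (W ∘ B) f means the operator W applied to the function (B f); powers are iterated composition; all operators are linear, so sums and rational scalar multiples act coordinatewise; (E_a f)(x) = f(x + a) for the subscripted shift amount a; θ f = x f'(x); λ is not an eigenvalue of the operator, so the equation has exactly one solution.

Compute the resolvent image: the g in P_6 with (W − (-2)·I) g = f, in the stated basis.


g(x) = (1/3)x^4 + (1/5)x^3 - (11/45)x^2 - (16/243)x + 9/8

write g with unknown coordinates in the stated basis and equate coefficients in (W − (-2)·I) g = f
solving from the highest basis element down gives g = (1/3)x^4 + (1/5)x^3 - (11/45)x^2 - (16/243)x + 9/8
check: W g = (4/3)x^4 - (31/15)x^3 + (22/45)x^2 + (32/243)x
so W g − (-2)·g = 2x^4 - (5/3)x^3 + 9/4 = f ✓


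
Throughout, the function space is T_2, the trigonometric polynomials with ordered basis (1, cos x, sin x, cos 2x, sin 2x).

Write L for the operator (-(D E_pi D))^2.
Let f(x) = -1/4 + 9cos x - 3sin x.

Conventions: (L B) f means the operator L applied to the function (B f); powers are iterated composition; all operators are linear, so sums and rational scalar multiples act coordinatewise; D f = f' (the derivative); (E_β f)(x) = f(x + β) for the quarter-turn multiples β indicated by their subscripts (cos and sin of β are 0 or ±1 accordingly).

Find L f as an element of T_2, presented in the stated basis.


D f = -3cos x - 9sin x
E_pi D f = 3cos x + 9sin x
D E_pi D f = 9cos x - 3sin x
(-(D E_pi D)) f = -9cos x + 3sin x
D (-(D E_pi D)) f = 3cos x + 9sin x
E_pi D (-(D E_pi D)) f = -3cos x - 9sin x
D E_pi D (-(D E_pi D)) f = -9cos x + 3sin x
(-(D E_pi D)) (-(D E_pi D)) f = 9cos x - 3sin x

g(x) = 9cos x - 3sin x


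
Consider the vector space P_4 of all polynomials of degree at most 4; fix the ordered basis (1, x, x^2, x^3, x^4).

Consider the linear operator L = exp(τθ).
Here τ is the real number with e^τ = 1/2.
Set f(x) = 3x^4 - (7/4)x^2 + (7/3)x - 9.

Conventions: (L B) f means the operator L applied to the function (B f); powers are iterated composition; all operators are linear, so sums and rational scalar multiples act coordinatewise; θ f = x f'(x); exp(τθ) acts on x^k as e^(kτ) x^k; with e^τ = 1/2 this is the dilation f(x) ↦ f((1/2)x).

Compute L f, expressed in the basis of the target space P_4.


exp(τθ) x^k = e^(kτ) x^k; with e^τ = 1/2 this sends x^k to (1/2)^k x^k
x ↦ 1/2 x
x^2 ↦ 1/4 x^2
x^4 ↦ 1/16 x^4
applying this coordinatewise to f: exp(τθ) f = (3/16)x^4 - (7/16)x^2 + (7/6)x - 9

the image equals g(x) = (3/16)x^4 - (7/16)x^2 + (7/6)x - 9


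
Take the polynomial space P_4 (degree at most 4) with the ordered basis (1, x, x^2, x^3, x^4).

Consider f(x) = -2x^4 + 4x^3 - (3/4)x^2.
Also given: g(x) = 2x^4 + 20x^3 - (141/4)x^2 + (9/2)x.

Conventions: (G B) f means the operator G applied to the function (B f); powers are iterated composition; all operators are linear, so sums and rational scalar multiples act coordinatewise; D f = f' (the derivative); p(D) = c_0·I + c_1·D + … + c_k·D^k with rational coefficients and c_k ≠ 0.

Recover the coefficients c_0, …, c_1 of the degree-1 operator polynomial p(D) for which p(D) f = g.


c_0 = -1, c_1 = -3

D^0 f = -2x^4 + 4x^3 - (3/4)x^2
D^1 f = -8x^3 + 12x^2 - (3/2)x
matching coefficients of g against c_0 f + c_1 Df + … from the top degree down determines the c_i
solution: c_0 = -1, c_1 = -3


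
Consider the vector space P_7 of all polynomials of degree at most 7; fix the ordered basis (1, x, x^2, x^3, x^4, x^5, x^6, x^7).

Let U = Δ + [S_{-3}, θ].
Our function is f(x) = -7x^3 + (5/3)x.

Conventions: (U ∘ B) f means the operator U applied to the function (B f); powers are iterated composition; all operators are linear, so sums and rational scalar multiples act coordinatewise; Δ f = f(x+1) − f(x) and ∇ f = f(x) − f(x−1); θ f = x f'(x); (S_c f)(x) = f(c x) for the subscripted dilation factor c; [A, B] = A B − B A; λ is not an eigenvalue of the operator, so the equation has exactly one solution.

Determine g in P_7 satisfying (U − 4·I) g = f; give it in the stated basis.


write g with unknown coordinates in the stated basis and equate coefficients in (U − 4·I) g = f
solving from the highest basis element down gives g = (7/4)x^3 + (21/16)x^2 + (149/96)x + 443/384
check: U g = (21/4)x^2 + (63/8)x + 443/96
so U g − 4·g = -7x^3 + (5/3)x = f ✓

the result is g(x) = (7/4)x^3 + (21/16)x^2 + (149/96)x + 443/384


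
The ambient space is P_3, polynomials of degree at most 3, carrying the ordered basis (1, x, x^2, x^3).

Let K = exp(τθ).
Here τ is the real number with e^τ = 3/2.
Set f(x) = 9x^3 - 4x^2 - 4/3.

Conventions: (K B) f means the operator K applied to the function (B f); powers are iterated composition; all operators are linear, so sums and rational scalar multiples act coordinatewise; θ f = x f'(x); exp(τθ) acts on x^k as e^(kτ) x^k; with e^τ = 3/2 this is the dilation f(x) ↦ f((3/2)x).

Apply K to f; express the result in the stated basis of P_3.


the image equals g(x) = (243/8)x^3 - 9x^2 - 4/3

exp(τθ) x^k = e^(kτ) x^k; with e^τ = 3/2 this sends x^k to (3/2)^k x^k
x^2 ↦ 9/4 x^2
x^3 ↦ 27/8 x^3
applying this coordinatewise to f: exp(τθ) f = (243/8)x^3 - 9x^2 - 4/3


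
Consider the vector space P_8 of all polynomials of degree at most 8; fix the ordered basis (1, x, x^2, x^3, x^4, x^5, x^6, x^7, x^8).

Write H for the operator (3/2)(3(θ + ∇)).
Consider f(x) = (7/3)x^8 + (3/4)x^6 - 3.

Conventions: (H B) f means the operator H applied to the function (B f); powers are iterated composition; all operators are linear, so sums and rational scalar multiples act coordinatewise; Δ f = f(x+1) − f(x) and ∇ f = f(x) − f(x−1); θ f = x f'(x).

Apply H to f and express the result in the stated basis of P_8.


θ f = (56/3)x^8 + (9/2)x^6
∇ f = (56/3)x^7 - (196/3)x^6 + (811/6)x^5 - (2095/12)x^4 + (437/3)x^3 - (919/12)x^2 + (139/6)x - 37/12
(θ + ∇) f = (56/3)x^8 + (56/3)x^7 - (365/6)x^6 + (811/6)x^5 - (2095/12)x^4 + (437/3)x^3 - (919/12)x^2 + (139/6)x - 37/12
(3(θ + ∇)) f = 56x^8 + 56x^7 - (365/2)x^6 + (811/2)x^5 - (2095/4)x^4 + 437x^3 - (919/4)x^2 + (139/2)x - 37/4
((3/2)(3(θ + ∇))) f = 84x^8 + 84x^7 - (1095/4)x^6 + (2433/4)x^5 - (6285/8)x^4 + (1311/2)x^3 - (2757/8)x^2 + (417/4)x - 111/8

g(x) = 84x^8 + 84x^7 - (1095/4)x^6 + (2433/4)x^5 - (6285/8)x^4 + (1311/2)x^3 - (2757/8)x^2 + (417/4)x - 111/8


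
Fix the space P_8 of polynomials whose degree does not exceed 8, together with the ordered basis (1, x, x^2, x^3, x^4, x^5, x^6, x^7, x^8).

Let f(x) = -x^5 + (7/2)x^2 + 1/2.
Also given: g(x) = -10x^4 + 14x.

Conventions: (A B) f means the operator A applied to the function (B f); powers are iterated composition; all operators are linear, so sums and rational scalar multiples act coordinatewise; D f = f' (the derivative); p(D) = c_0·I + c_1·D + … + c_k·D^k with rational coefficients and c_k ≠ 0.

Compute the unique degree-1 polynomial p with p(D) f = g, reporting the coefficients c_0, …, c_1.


D^0 f = -x^5 + (7/2)x^2 + 1/2
D^1 f = -5x^4 + 7x
matching coefficients of g against c_0 f + c_1 Df + … from the top degree down determines the c_i
solution: c_0 = 0, c_1 = 2

p(D) = 2·D, i.e. c_0 = 0, c_1 = 2


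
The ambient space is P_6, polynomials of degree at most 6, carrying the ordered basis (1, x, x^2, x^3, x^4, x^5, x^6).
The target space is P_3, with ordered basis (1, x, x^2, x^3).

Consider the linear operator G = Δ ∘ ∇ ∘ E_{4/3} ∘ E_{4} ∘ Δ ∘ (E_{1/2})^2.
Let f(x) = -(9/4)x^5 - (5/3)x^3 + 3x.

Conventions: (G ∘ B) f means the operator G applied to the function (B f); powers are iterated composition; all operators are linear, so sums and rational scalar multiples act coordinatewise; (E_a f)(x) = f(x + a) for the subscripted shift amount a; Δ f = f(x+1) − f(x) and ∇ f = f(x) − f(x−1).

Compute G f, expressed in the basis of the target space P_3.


the result is g(x) = -135x^2 - 1845x - 12695/2

E_{1/2} f = -(9/4)x^5 - (45/8)x^4 - (175/24)x^3 - (85/16)x^2 + (67/64)x + 469/384
E_{1/2} E_{1/2} f = -(9/4)x^5 - (45/4)x^4 - (145/6)x^3 - (55/2)x^2 - (53/4)x - 11/12
Δ (E_{1/2})^2 f = -(45/4)x^4 - (135/2)x^3 - (325/2)x^2 - (735/4)x - 941/12
E_{4} Δ (E_{1/2})^2 f = -(45/4)x^4 - (495/2)x^3 - (4105/2)x^2 - (30415/4)x - 127361/12
E_{4/3} (E_{4} ∘ Δ) (E_{1/2})^2 f = -(45/4)x^4 - (615/2)x^3 - (6325/2)x^2 - (58015/4)x - 900823/36
∇ E_{4/3} (E_{4} ∘ Δ) (E_{1/2})^2 f = -45x^3 - 855x^2 - (10895/2)x - 23275/2
Δ ∇ E_{4/3} (E_{4} ∘ Δ) (E_{1/2})^2 f = -135x^2 - 1845x - 12695/2


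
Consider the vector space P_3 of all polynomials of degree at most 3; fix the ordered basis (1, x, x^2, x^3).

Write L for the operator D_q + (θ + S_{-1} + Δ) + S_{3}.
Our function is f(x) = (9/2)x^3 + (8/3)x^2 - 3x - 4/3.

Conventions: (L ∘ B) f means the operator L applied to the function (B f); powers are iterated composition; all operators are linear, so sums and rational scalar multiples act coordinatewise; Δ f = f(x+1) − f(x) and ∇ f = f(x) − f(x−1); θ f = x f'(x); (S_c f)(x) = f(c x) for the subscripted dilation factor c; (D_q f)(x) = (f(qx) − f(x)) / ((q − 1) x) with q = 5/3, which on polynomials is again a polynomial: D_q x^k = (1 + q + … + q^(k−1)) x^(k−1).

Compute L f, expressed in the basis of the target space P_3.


D_q f = (49/2)x^2 + (64/9)x - 3
θ f = (27/2)x^3 + (16/3)x^2 - 3x
S_{-1} f = -(9/2)x^3 + (8/3)x^2 + 3x - 4/3
Δ f = (27/2)x^2 + (113/6)x + 25/6
(θ + S_{-1} + Δ) f = 9x^3 + (43/2)x^2 + (113/6)x + 17/6
S_{3} f = (243/2)x^3 + 24x^2 - 9x - 4/3
(D_q + (θ + S_{-1} + Δ) + S_{3}) f = (261/2)x^3 + 70x^2 + (305/18)x - 3/2

g(x) = (261/2)x^3 + 70x^2 + (305/18)x - 3/2


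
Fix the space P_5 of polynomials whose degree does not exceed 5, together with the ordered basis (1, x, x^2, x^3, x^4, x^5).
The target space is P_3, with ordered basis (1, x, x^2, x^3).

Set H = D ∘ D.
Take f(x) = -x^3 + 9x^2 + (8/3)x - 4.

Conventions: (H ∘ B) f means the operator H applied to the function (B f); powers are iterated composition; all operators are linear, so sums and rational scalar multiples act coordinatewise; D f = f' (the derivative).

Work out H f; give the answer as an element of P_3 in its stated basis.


the image equals g(x) = -6x + 18

D f = -3x^2 + 18x + 8/3
D D f = -6x + 18


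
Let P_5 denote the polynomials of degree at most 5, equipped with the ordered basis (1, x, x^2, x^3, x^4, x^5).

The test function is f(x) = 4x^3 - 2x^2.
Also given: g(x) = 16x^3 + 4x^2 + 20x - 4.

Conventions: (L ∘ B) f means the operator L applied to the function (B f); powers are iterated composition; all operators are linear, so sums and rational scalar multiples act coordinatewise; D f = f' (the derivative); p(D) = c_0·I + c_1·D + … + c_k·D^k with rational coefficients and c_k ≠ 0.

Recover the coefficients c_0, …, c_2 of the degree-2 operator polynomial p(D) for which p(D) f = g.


D^0 f = 4x^3 - 2x^2
D^1 f = 12x^2 - 4x
D^2 f = 24x - 4
matching coefficients of g against c_0 f + c_1 Df + … from the top degree down determines the c_i
solution: c_0 = 4, c_1 = 1, c_2 = 1

p(D) = 4·I + D + D^2, i.e. c_0 = 4, c_1 = 1, c_2 = 1


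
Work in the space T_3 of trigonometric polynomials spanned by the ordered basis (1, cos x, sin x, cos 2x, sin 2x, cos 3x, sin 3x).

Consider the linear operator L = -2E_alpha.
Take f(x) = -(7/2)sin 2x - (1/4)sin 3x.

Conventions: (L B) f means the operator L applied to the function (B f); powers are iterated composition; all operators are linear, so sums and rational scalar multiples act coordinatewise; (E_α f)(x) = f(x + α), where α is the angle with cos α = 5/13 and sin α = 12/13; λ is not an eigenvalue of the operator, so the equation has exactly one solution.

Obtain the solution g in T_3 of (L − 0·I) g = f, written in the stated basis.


write g with unknown coordinates in the stated basis and equate coefficients in (L − 0·I) g = f
solving from the highest basis element down gives g = -(210/169)cos 2x - (833/676)sin 2x + (207/4394)cos 3x - (2035/17576)sin 3x
check: L g = -(7/2)sin 2x - (1/4)sin 3x
so L g − 0·g = -(7/2)sin 2x - (1/4)sin 3x = f ✓

the image equals g(x) = -(210/169)cos 2x - (833/676)sin 2x + (207/4394)cos 3x - (2035/17576)sin 3x


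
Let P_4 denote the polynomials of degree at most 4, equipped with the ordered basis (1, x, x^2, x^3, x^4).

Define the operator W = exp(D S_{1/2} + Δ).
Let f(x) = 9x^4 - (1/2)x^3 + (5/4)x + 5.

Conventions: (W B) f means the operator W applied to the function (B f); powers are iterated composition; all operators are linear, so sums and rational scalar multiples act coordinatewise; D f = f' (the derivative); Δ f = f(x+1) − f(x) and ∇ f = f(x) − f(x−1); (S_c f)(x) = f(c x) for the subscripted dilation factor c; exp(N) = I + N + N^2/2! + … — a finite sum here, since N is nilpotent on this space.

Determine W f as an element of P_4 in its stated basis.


order-1 term: (153/4)x^3 + (837/16)x^2 + (69/2)x + 83/8
order-2 term: (4131/64)x^2 + (7857/64)x + 2277/32
order-3 term: (6885/128)x + 10611/128
order-4 term: 20655/1024
the series for exp(D S_{1/2} + Δ) f terminates at order 4
exp(D S_{1/2} + Δ) f = 9x^4 + (151/4)x^3 + (7479/64)x^2 + (27175/128)x + 194151/1024

the result is g(x) = 9x^4 + (151/4)x^3 + (7479/64)x^2 + (27175/128)x + 194151/1024


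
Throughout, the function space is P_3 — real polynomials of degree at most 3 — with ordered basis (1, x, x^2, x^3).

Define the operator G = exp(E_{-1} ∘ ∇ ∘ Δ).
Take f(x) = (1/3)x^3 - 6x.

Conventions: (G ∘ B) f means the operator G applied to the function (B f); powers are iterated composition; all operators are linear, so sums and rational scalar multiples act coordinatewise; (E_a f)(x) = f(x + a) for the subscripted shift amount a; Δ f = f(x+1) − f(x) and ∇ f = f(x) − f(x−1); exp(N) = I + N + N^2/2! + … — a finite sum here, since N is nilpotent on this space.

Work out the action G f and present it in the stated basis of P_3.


g(x) = (1/3)x^3 - 4x - 2

order-1 term: 2x - 2
the series for exp(E_{-1} ∘ ∇ ∘ Δ) f terminates at order 1
exp(E_{-1} ∘ ∇ ∘ Δ) f = (1/3)x^3 - 4x - 2


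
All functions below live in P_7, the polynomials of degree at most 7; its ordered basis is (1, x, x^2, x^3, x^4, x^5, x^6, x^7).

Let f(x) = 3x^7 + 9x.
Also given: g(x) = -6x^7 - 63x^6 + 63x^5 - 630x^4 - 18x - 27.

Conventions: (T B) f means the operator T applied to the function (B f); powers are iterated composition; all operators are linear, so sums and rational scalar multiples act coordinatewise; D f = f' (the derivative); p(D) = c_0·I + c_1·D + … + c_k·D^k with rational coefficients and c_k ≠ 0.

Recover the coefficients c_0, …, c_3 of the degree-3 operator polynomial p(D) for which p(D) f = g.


p(D) = -2·I − 3·D + (1/2)·D^2 − D^3, i.e. c_0 = -2, c_1 = -3, c_2 = 1/2, c_3 = -1

D^0 f = 3x^7 + 9x
D^1 f = 21x^6 + 9
D^2 f = 126x^5
D^3 f = 630x^4
matching coefficients of g against c_0 f + c_1 Df + … from the top degree down determines the c_i
solution: c_0 = -2, c_1 = -3, c_2 = 1/2, c_3 = -1


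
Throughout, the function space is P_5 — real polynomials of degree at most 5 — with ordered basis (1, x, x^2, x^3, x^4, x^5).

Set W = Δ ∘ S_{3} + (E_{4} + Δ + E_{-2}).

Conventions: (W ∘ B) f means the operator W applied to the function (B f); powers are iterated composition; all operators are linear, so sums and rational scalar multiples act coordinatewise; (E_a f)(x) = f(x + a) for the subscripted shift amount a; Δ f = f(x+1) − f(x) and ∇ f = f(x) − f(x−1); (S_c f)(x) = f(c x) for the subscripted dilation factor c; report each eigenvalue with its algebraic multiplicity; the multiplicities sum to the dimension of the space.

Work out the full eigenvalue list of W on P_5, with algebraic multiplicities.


λ = 2 (multiplicity 6)

image of 1: 2
image of x: 2x + 6
image of x^2: 2x^2 + 24x + 30
image of x^3: 2x^3 + 90x^2 + 144x + 84
image of x^4: 2x^4 + 336x^3 + 612x^2 + 552x + 354
image of x^5: 2x^5 + 1230x^4 + 2640x^3 + 3000x^2 + 2580x + 1236
the matrix is upper triangular; its diagonal is (2, 2, 2, 2, 2, 2)
for a triangular matrix the eigenvalues are the diagonal entries, with algebraic multiplicity their repetition count


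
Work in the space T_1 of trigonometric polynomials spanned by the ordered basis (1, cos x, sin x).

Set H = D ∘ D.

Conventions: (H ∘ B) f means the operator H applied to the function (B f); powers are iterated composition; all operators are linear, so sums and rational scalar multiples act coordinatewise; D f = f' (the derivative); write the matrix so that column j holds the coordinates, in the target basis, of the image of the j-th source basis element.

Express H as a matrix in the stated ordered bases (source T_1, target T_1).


image of 1: 0
image of cos x: -cos x
image of sin x: -sin x
each image's coordinates form column j of the matrix

the matrix is [[0, 0, 0]; [0, -1, 0]; [0, 0, -1]] (rows listed top to bottom)


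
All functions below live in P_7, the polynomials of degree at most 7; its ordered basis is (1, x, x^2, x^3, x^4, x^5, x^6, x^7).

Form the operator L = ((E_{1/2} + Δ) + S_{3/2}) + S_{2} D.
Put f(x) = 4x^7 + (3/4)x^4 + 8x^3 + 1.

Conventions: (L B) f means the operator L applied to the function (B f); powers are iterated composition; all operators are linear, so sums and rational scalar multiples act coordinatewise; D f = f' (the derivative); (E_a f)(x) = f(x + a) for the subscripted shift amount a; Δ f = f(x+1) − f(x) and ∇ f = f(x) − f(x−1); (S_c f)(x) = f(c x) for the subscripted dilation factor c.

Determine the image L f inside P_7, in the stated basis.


E_{1/2} f = 4x^7 + 14x^6 + 21x^5 + (73/4)x^4 + (73/4)x^3 + (63/4)x^2 + (109/16)x + 133/64
Δ f = 28x^6 + 84x^5 + 140x^4 + 143x^3 + (225/2)x^2 + 55x + 51/4
(E_{1/2} + Δ) f = 4x^7 + 42x^6 + 105x^5 + (633/4)x^4 + (645/4)x^3 + (513/4)x^2 + (989/16)x + 949/64
S_{3/2} f = (2187/32)x^7 + (243/64)x^4 + 27x^3 + 1
((E_{1/2} + Δ) + S_{3/2}) f = (2315/32)x^7 + 42x^6 + 105x^5 + (10371/64)x^4 + (753/4)x^3 + (513/4)x^2 + (989/16)x + 1013/64
D f = 28x^6 + 3x^3 + 24x^2
S_{2} D f = 1792x^6 + 24x^3 + 96x^2
(((E_{1/2} + Δ) + S_{3/2}) + S_{2} D) f = (2315/32)x^7 + 1834x^6 + 105x^5 + (10371/64)x^4 + (849/4)x^3 + (897/4)x^2 + (989/16)x + 1013/64

g(x) = (2315/32)x^7 + 1834x^6 + 105x^5 + (10371/64)x^4 + (849/4)x^3 + (897/4)x^2 + (989/16)x + 1013/64


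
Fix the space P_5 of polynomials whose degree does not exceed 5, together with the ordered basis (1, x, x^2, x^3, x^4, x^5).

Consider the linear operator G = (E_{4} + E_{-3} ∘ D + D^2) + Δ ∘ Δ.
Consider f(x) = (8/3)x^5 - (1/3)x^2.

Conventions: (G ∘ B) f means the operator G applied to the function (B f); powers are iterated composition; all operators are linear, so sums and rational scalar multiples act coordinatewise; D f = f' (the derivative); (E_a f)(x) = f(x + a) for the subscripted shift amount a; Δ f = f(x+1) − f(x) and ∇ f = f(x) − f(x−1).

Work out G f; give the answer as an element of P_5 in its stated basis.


E_{4} f = (8/3)x^5 + (160/3)x^4 + (1280/3)x^3 + (5119/3)x^2 + (10232/3)x + 8176/3
D f = (40/3)x^4 - (2/3)x
E_{-3} D f = (40/3)x^4 - 160x^3 + 720x^2 - (4322/3)x + 1082
D f = (40/3)x^4 - (2/3)x
D D f = (160/3)x^3 - 2/3
(E_{4} + E_{-3} ∘ D + D^2) f = (8/3)x^5 + (200/3)x^4 + 320x^3 + (7279/3)x^2 + 1970x + 11420/3
Δ f = (40/3)x^4 + (80/3)x^3 + (80/3)x^2 + (38/3)x + 7/3
Δ Δ f = (160/3)x^3 + 160x^2 + (560/3)x + 238/3
((E_{4} + E_{-3} ∘ D + D^2) + Δ ∘ Δ) f = (8/3)x^5 + (200/3)x^4 + (1120/3)x^3 + (7759/3)x^2 + (6470/3)x + 3886

the result is g(x) = (8/3)x^5 + (200/3)x^4 + (1120/3)x^3 + (7759/3)x^2 + (6470/3)x + 3886


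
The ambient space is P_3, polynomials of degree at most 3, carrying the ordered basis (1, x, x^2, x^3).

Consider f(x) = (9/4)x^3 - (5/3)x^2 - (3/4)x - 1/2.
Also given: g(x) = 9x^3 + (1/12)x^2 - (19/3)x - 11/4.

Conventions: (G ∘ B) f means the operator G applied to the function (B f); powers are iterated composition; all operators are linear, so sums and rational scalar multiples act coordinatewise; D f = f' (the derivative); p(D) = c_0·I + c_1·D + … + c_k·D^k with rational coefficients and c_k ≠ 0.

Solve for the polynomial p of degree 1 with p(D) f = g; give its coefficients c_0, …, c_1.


D^0 f = (9/4)x^3 - (5/3)x^2 - (3/4)x - 1/2
D^1 f = (27/4)x^2 - (10/3)x - 3/4
matching coefficients of g against c_0 f + c_1 Df + … from the top degree down determines the c_i
solution: c_0 = 4, c_1 = 1

p(D) = 4·I + D, i.e. c_0 = 4, c_1 = 1


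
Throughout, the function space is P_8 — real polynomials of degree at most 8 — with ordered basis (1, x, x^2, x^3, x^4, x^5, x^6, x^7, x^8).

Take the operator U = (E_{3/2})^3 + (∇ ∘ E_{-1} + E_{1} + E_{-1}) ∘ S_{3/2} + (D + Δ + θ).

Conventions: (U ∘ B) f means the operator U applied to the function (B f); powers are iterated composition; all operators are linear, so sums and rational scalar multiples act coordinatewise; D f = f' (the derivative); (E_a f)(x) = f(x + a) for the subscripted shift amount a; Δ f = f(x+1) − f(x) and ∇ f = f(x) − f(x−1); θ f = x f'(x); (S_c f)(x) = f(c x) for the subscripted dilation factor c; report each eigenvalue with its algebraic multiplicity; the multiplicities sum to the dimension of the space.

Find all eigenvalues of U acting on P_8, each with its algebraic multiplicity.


image of 1: 3
image of x: 5x + 8
image of x^2: (15/2)x^2 + (35/2)x + 19
image of x^3: (43/4)x^3 + (237/8)x^2 + (429/8)x + 463/4
image of x^4: (121/8)x^4 + (185/4)x^3 + (777/8)x^2 + (2041/4)x + 1381/4
image of x^5: (339/16)x^5 + (2255/32)x^4 + (2185/16)x^3 + (23245/16)x^2 + (49975/32)x + 33307/16
image of x^6: (953/32)x^6 + (3435/32)x^5 + (9465/64)x^4 + (54995/16)x^3 + (252465/64)x^2 + (422283/32)x + 121759/16
image of x^7: (2699/64)x^7 + (21133/128)x^6 + (11193/128)x^5 + (948535/128)x^4 + (846475/128)x^3 + (6386541/128)x^2 + (6507221/128)x + 2530423/64
image of x^8: (7713/128)x^8 + (8225/32)x^7 - (7847/64)x^6 + (486577/32)x^5 + (697865/128)x^4 + (4732273/32)x^3 + (12080593/64)x^2 + (10399441/32)x + 10346761/64
the matrix is upper triangular; its diagonal is (3, 5, 15/2, 43/4, 121/8, 339/16, 953/32, 2699/64, 7713/128)
for a triangular matrix the eigenvalues are the diagonal entries, with algebraic multiplicity their repetition count

λ = 3 (multiplicity 1), λ = 5 (multiplicity 1), λ = 15/2 (multiplicity 1), λ = 43/4 (multiplicity 1), λ = 121/8 (multiplicity 1), λ = 339/16 (multiplicity 1), λ = 953/32 (multiplicity 1), λ = 2699/64 (multiplicity 1), λ = 7713/128 (multiplicity 1)


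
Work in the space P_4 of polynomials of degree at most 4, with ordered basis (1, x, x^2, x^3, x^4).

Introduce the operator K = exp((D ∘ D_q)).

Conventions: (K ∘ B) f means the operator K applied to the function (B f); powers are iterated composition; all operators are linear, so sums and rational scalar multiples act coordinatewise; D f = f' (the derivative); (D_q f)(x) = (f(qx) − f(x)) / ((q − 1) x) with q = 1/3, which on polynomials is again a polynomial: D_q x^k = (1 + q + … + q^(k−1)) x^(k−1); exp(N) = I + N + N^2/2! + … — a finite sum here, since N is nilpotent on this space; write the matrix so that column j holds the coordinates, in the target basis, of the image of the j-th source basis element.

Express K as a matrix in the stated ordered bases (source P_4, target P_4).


image of 1: 1
image of x: x
image of x^2: x^2 + 4/3
image of x^3: x^3 + (26/9)x
image of x^4: x^4 + (40/9)x^2 + 80/27
each image's coordinates form column j of the matrix

the matrix is [[1, 0, 4/3, 0, 80/27]; [0, 1, 0, 26/9, 0]; [0, 0, 1, 0, 40/9]; [0, 0, 0, 1, 0]; [0, 0, 0, 0, 1]] (rows listed top to bottom)


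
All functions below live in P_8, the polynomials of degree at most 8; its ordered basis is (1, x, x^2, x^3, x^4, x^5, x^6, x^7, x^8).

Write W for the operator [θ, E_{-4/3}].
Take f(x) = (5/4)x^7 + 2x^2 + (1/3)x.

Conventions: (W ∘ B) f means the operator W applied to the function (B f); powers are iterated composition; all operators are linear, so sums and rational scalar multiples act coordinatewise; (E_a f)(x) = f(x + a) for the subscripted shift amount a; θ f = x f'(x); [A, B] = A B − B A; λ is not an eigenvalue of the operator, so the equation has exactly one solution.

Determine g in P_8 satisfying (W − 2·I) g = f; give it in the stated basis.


g(x) = -(5/8)x^7 - (35/12)x^6 + (35/3)x^5 + (350/9)x^4 - (14000/81)x^3 - (5627/27)x^2 + (116237/162)x + 315301/2187

write g with unknown coordinates in the stated basis and equate coefficients in (W − 2·I) g = f
solving from the highest basis element down gives g = -(5/8)x^7 - (35/12)x^6 + (35/3)x^5 + (350/9)x^4 - (14000/81)x^3 - (5627/27)x^2 + (116237/162)x + 315301/2187
check: W g = -(35/6)x^6 + (70/3)x^5 + (700/9)x^4 - (28000/81)x^3 - (11200/27)x^2 + (116264/81)x + 630602/2187
so W g − 2·g = (5/4)x^7 + 2x^2 + (1/3)x = f ✓


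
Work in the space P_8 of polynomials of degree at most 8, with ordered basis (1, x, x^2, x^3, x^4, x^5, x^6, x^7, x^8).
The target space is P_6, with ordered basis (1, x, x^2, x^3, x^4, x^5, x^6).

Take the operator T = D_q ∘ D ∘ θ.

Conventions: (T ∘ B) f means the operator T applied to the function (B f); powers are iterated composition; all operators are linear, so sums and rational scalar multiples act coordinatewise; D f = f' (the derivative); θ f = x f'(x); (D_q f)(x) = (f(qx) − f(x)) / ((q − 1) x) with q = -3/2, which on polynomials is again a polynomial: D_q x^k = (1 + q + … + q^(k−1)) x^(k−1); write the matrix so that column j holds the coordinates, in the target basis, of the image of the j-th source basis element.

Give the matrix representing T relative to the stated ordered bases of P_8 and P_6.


image of 1: 0
image of x: 0
image of x^2: 4
image of x^3: -(9/2)x
image of x^4: 28x^2
image of x^5: -(325/8)x^3
image of x^6: (495/4)x^4
image of x^7: -(6517/32)x^5
image of x^8: 463x^6
each image's coordinates form column j of the matrix

the matrix is [[0, 0, 4, 0, 0, 0, 0, 0, 0]; [0, 0, 0, -9/2, 0, 0, 0, 0, 0]; [0, 0, 0, 0, 28, 0, 0, 0, 0]; [0, 0, 0, 0, 0, -325/8, 0, 0, 0]; [0, 0, 0, 0, 0, 0, 495/4, 0, 0]; [0, 0, 0, 0, 0, 0, 0, -6517/32, 0]; [0, 0, 0, 0, 0, 0, 0, 0, 463]] (rows listed top to bottom)
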